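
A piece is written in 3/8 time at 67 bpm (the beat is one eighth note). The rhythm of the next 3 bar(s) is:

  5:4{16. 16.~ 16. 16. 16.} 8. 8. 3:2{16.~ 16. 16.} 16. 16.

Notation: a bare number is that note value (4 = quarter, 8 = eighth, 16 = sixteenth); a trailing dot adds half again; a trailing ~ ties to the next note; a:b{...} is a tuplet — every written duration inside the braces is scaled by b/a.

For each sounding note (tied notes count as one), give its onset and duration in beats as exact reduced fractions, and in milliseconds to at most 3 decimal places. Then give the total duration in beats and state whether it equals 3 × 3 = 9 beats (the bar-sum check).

1) 0.0ms=0b +537.313ms=3/5b
2) 537.313ms=3/5b +1074.627ms=6/5b
3) 1611.94ms=9/5b +537.313ms=3/5b
4) 2149.254ms=12/5b +537.313ms=3/5b
5) 2686.567ms=3b +1343.284ms=3/2b
6) 4029.851ms=9/2b +1343.284ms=3/2b
7) 5373.134ms=6b +895.522ms=1b
8) 6268.657ms=7b +447.761ms=1/2b
9) 6716.418ms=15/2b +671.642ms=3/4b
10) 7388.06ms=33/4b +671.642ms=3/4b
Σ=9b of 9 (67bpm 3/8) — PASS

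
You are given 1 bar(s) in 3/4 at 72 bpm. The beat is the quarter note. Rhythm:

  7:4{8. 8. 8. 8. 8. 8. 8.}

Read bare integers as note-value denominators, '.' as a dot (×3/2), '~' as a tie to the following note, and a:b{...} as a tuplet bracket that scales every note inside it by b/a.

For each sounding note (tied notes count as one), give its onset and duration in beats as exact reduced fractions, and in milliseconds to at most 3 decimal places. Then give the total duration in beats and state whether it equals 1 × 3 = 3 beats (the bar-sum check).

1) 0.0ms=0b +357.143ms=3/7b
2) 357.143ms=3/7b +357.143ms=3/7b
3) 714.286ms=6/7b +357.143ms=3/7b
4) 1071.429ms=9/7b +357.143ms=3/7b
5) 1428.571ms=12/7b +357.143ms=3/7b
6) 1785.714ms=15/7b +357.143ms=3/7b
7) 2142.857ms=18/7b +357.143ms=3/7b
Σ=3b of 3 (72bpm 3/4) — PASS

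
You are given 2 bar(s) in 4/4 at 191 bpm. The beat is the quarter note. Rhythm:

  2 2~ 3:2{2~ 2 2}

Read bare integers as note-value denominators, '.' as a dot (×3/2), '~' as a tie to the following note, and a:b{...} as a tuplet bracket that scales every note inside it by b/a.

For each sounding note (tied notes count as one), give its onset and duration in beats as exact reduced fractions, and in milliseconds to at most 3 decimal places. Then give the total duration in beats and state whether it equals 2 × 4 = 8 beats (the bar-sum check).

1) 0.0ms=0b +628.272ms=2b
2) 628.272ms=2b +1465.969ms=14/3b
3) 2094.241ms=20/3b +418.848ms=4/3b
Σ=8b of 8 (191bpm 4/4) — PASS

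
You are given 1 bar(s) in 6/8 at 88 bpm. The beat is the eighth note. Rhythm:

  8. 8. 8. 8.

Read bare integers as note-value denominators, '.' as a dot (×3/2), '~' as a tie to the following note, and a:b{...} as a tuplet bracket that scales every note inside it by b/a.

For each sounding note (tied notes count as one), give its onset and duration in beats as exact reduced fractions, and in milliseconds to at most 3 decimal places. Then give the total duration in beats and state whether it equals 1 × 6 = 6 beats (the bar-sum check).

1) 0.0ms=0b +1022.727ms=3/2b
2) 1022.727ms=3/2b +1022.727ms=3/2b
3) 2045.455ms=3b +1022.727ms=3/2b
4) 3068.182ms=9/2b +1022.727ms=3/2b
Σ=6b of 6 (88bpm 6/8) — PASS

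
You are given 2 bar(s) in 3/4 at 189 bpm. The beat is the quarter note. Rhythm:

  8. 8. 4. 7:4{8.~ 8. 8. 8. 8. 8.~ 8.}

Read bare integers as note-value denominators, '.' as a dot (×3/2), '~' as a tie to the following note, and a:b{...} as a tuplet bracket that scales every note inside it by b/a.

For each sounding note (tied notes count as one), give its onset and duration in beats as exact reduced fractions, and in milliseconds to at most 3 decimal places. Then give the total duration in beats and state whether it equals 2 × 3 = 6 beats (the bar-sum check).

1) 0.0ms=0b +238.095ms=3/4b
2) 238.095ms=3/4b +238.095ms=3/4b
3) 476.19ms=3/2b +476.19ms=3/2b
4) 952.381ms=3b +272.109ms=6/7b
5) 1224.49ms=27/7b +136.054ms=3/7b
6) 1360.544ms=30/7b +136.054ms=3/7b
7) 1496.599ms=33/7b +136.054ms=3/7b
8) 1632.653ms=36/7b +272.109ms=6/7b
Σ=6b of 6 (189bpm 3/4) — PASS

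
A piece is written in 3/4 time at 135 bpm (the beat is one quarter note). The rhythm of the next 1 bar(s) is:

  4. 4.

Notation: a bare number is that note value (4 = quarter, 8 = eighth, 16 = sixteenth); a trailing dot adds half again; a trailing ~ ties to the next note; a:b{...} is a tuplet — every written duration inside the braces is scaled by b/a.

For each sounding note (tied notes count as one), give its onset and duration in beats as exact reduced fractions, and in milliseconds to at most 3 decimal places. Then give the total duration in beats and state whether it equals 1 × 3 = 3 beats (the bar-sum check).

1) 0.0ms=0b +666.667ms=3/2b
2) 666.667ms=3/2b +666.667ms=3/2b
Σ=3b of 3 (135bpm 3/4) — PASS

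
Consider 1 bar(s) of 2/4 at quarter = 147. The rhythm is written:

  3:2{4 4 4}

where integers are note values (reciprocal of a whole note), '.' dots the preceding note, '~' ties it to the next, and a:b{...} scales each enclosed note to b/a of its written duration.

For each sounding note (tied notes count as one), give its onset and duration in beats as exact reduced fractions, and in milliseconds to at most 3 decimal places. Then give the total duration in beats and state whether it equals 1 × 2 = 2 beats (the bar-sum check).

1) 0.0ms=0b +272.109ms=2/3b
2) 272.109ms=2/3b +272.109ms=2/3b
3) 544.218ms=4/3b +272.109ms=2/3b
Σ=2b of 2 (147bpm 2/4) — PASS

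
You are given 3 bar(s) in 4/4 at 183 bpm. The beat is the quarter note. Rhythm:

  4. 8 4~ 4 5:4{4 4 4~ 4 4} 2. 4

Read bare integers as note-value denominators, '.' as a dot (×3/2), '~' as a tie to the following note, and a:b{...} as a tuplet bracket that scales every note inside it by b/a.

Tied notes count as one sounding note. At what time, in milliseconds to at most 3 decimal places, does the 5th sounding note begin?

note 5 onset = 24/5b = 1573.77ms

1. 0.0ms @ 0 + 491.803ms (3/2)
2. 491.803ms @ 3/2 + 163.934ms (1/2)
3. 655.738ms @ 2 + 655.738ms (2)
4. 1311.475ms @ 4 + 262.295ms (4/5)
5. 1573.77ms @ 24/5 + 262.295ms (4/5)
6. 1836.066ms @ 28/5 + 524.59ms (8/5)
7. 2360.656ms @ 36/5 + 262.295ms (4/5)
8. 2622.951ms @ 8 + 983.607ms (3)
9. 3606.557ms @ 11 + 327.869ms (1)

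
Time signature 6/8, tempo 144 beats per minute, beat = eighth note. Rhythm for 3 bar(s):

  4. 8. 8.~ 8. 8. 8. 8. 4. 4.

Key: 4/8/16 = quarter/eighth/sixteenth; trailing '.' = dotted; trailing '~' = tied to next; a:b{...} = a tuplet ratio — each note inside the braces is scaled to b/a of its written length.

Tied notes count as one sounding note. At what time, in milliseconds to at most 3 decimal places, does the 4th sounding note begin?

1. 0.0ms @ 0 + 1250.0ms (3)
2. 1250.0ms @ 3 + 625.0ms (3/2)
3. 1875.0ms @ 9/2 + 1250.0ms (3)
4. 3125.0ms @ 15/2 + 625.0ms (3/2)
5. 3750.0ms @ 9 + 625.0ms (3/2)
6. 4375.0ms @ 21/2 + 625.0ms (3/2)
7. 5000.0ms @ 12 + 1250.0ms (3)
8. 6250.0ms @ 15 + 1250.0ms (3)

note 4 onset = 15/2b = 3125.0ms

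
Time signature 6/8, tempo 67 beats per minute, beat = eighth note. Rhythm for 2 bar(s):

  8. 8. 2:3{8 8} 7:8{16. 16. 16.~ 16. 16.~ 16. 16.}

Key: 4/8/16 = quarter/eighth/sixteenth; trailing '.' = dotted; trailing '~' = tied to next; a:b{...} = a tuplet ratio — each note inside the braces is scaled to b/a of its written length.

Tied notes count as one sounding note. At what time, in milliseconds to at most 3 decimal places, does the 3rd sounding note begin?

1. 0.0ms @ 0 + 1343.284ms (3/2)
2. 1343.284ms @ 3/2 + 1343.284ms (3/2)
3. 2686.567ms @ 3 + 1343.284ms (3/2)
4. 4029.851ms @ 9/2 + 1343.284ms (3/2)
5. 5373.134ms @ 6 + 767.591ms (6/7)
6. 6140.725ms @ 48/7 + 767.591ms (6/7)
7. 6908.316ms @ 54/7 + 1535.181ms (12/7)
8. 8443.497ms @ 66/7 + 1535.181ms (12/7)
9. 9978.678ms @ 78/7 + 767.591ms (6/7)

note 3 onset = 3b = 2686.567ms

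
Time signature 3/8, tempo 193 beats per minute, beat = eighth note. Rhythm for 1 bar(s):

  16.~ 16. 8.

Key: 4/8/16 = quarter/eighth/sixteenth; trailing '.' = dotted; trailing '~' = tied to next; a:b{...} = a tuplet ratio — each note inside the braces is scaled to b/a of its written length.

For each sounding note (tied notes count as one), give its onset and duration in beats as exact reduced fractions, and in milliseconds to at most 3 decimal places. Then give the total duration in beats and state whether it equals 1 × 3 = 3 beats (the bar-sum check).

1) 0.0ms=0b +466.321ms=3/2b
2) 466.321ms=3/2b +466.321ms=3/2b
Σ=3b of 3 (193bpm 3/8) — PASS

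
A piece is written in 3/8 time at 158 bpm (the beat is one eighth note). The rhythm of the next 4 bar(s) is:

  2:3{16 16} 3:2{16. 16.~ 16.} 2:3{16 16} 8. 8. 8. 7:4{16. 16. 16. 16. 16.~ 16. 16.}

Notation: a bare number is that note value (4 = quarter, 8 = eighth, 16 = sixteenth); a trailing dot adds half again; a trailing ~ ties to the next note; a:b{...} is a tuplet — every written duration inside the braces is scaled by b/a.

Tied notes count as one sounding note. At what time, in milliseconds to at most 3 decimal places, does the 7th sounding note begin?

note 7 onset = 9/2b = 1708.861ms

1. 0.0ms @ 0 + 284.81ms (3/4)
2. 284.81ms @ 3/4 + 284.81ms (3/4)
3. 569.62ms @ 3/2 + 189.873ms (1/2)
4. 759.494ms @ 2 + 379.747ms (1)
5. 1139.241ms @ 3 + 284.81ms (3/4)
6. 1424.051ms @ 15/4 + 284.81ms (3/4)
7. 1708.861ms @ 9/2 + 569.62ms (3/2)
8. 2278.481ms @ 6 + 569.62ms (3/2)
9. 2848.101ms @ 15/2 + 569.62ms (3/2)
10. 3417.722ms @ 9 + 162.749ms (3/7)
11. 3580.47ms @ 66/7 + 162.749ms (3/7)
12. 3743.219ms @ 69/7 + 162.749ms (3/7)
13. 3905.967ms @ 72/7 + 162.749ms (3/7)
14. 4068.716ms @ 75/7 + 325.497ms (6/7)
15. 4394.213ms @ 81/7 + 162.749ms (3/7)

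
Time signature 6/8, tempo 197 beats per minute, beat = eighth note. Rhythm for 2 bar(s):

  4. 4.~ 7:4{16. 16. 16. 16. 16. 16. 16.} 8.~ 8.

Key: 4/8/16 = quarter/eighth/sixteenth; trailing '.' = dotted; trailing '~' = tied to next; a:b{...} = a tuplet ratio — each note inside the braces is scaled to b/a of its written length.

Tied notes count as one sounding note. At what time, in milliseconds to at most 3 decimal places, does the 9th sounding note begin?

note 9 onset = 9b = 2741.117ms

1. 0.0ms @ 0 + 913.706ms (3)
2. 913.706ms @ 3 + 1044.235ms (24/7)
3. 1957.941ms @ 45/7 + 130.529ms (3/7)
4. 2088.47ms @ 48/7 + 130.529ms (3/7)
5. 2218.999ms @ 51/7 + 130.529ms (3/7)
6. 2349.529ms @ 54/7 + 130.529ms (3/7)
7. 2480.058ms @ 57/7 + 130.529ms (3/7)
8. 2610.587ms @ 60/7 + 130.529ms (3/7)
9. 2741.117ms @ 9 + 913.706ms (3)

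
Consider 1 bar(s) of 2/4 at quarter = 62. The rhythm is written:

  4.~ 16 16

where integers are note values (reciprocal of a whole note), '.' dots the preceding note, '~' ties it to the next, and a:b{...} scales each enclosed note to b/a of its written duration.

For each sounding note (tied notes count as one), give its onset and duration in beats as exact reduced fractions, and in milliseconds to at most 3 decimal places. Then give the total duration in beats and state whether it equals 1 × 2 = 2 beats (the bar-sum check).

1) 0.0ms=0b +1693.548ms=7/4b
2) 1693.548ms=7/4b +241.935ms=1/4b
Σ=2b of 2 (62bpm 2/4) — PASS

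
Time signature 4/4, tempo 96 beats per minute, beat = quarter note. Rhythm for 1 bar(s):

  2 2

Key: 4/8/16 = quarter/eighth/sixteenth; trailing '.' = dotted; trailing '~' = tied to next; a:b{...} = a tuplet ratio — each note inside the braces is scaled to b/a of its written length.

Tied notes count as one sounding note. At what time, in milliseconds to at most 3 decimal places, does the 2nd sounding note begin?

note 2 onset = 2b = 1250.0ms

1. 0.0ms @ 0 + 1250.0ms (2)
2. 1250.0ms @ 2 + 1250.0ms (2)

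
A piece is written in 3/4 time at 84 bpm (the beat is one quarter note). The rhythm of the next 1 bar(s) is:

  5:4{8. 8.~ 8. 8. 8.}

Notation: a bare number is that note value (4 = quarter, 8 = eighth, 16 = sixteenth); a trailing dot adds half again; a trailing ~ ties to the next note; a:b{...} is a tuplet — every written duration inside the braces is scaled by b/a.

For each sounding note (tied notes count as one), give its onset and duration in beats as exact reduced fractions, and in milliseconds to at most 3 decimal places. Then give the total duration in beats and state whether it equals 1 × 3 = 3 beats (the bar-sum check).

1) 0.0ms=0b +428.571ms=3/5b
2) 428.571ms=3/5b +857.143ms=6/5b
3) 1285.714ms=9/5b +428.571ms=3/5b
4) 1714.286ms=12/5b +428.571ms=3/5b
Σ=3b of 3 (84bpm 3/4) — PASS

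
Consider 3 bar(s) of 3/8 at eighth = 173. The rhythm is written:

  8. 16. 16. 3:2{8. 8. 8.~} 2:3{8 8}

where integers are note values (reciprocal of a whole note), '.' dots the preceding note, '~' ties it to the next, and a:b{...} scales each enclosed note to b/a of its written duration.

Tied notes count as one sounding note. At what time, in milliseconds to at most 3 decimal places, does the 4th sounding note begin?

note 4 onset = 3b = 1040.462ms

1. 0.0ms @ 0 + 520.231ms (3/2)
2. 520.231ms @ 3/2 + 260.116ms (3/4)
3. 780.347ms @ 9/4 + 260.116ms (3/4)
4. 1040.462ms @ 3 + 346.821ms (1)
5. 1387.283ms @ 4 + 346.821ms (1)
6. 1734.104ms @ 5 + 867.052ms (5/2)
7. 2601.156ms @ 15/2 + 520.231ms (3/2)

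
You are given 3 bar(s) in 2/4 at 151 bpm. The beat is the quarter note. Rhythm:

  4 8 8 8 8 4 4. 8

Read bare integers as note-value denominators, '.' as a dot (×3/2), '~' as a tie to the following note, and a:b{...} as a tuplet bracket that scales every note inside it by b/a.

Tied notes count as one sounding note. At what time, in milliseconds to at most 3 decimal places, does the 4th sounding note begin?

1. 0.0ms @ 0 + 397.351ms (1)
2. 397.351ms @ 1 + 198.675ms (1/2)
3. 596.026ms @ 3/2 + 198.675ms (1/2)
4. 794.702ms @ 2 + 198.675ms (1/2)
5. 993.377ms @ 5/2 + 198.675ms (1/2)
6. 1192.053ms @ 3 + 397.351ms (1)
7. 1589.404ms @ 4 + 596.026ms (3/2)
8. 2185.43ms @ 11/2 + 198.675ms (1/2)

note 4 onset = 2b = 794.702ms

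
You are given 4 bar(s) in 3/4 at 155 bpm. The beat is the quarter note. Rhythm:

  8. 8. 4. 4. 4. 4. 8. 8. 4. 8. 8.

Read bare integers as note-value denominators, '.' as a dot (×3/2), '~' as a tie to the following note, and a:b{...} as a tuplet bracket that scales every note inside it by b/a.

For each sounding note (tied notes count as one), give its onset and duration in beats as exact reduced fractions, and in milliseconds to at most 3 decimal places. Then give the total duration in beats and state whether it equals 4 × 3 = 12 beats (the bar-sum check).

1) 0.0ms=0b +290.323ms=3/4b
2) 290.323ms=3/4b +290.323ms=3/4b
3) 580.645ms=3/2b +580.645ms=3/2b
4) 1161.29ms=3b +580.645ms=3/2b
5) 1741.935ms=9/2b +580.645ms=3/2b
6) 2322.581ms=6b +580.645ms=3/2b
7) 2903.226ms=15/2b +290.323ms=3/4b
8) 3193.548ms=33/4b +290.323ms=3/4b
9) 3483.871ms=9b +580.645ms=3/2b
10) 4064.516ms=21/2b +290.323ms=3/4b
11) 4354.839ms=45/4b +290.323ms=3/4b
Σ=12b of 12 (155bpm 3/4) — PASS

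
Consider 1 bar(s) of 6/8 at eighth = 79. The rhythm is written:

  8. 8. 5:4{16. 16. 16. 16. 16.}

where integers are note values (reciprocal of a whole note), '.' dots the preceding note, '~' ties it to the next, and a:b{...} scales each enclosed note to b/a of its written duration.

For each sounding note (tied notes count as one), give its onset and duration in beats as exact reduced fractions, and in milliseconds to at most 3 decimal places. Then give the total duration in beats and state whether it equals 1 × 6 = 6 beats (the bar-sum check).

1) 0.0ms=0b +1139.241ms=3/2b
2) 1139.241ms=3/2b +1139.241ms=3/2b
3) 2278.481ms=3b +455.696ms=3/5b
4) 2734.177ms=18/5b +455.696ms=3/5b
5) 3189.873ms=21/5b +455.696ms=3/5b
6) 3645.57ms=24/5b +455.696ms=3/5b
7) 4101.266ms=27/5b +455.696ms=3/5b
Σ=6b of 6 (79bpm 6/8) — PASS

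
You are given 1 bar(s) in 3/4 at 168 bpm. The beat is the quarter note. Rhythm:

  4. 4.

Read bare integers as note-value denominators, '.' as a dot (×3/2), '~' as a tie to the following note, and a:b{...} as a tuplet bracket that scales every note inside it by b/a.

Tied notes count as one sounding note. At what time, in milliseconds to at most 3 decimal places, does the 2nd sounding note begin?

note 2 onset = 3/2b = 535.714ms

1. 0.0ms @ 0 + 535.714ms (3/2)
2. 535.714ms @ 3/2 + 535.714ms (3/2)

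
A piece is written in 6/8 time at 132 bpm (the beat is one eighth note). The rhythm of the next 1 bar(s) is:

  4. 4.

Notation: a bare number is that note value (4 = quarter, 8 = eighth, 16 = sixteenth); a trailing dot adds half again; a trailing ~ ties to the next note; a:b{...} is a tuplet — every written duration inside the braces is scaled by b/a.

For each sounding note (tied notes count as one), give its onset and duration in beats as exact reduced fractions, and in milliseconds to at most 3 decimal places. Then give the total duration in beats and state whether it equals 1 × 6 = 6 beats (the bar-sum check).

1) 0.0ms=0b +1363.636ms=3b
2) 1363.636ms=3b +1363.636ms=3b
Σ=6b of 6 (132bpm 6/8) — PASS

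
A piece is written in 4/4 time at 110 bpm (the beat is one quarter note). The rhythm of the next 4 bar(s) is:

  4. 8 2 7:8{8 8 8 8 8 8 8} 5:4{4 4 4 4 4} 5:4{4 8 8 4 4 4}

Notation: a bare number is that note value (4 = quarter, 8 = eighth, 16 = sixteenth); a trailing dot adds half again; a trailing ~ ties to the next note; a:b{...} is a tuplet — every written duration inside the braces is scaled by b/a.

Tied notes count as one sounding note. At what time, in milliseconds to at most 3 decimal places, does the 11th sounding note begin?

1. 0.0ms @ 0 + 818.182ms (3/2)
2. 818.182ms @ 3/2 + 272.727ms (1/2)
3. 1090.909ms @ 2 + 1090.909ms (2)
4. 2181.818ms @ 4 + 311.688ms (4/7)
5. 2493.506ms @ 32/7 + 311.688ms (4/7)
6. 2805.195ms @ 36/7 + 311.688ms (4/7)
7. 3116.883ms @ 40/7 + 311.688ms (4/7)
8. 3428.571ms @ 44/7 + 311.688ms (4/7)
9. 3740.26ms @ 48/7 + 311.688ms (4/7)
10. 4051.948ms @ 52/7 + 311.688ms (4/7)
11. 4363.636ms @ 8 + 436.364ms (4/5)
12. 4800.0ms @ 44/5 + 436.364ms (4/5)
13. 5236.364ms @ 48/5 + 436.364ms (4/5)
14. 5672.727ms @ 52/5 + 436.364ms (4/5)
15. 6109.091ms @ 56/5 + 436.364ms (4/5)
16. 6545.455ms @ 12 + 436.364ms (4/5)
17. 6981.818ms @ 64/5 + 218.182ms (2/5)
18. 7200.0ms @ 66/5 + 218.182ms (2/5)
19. 7418.182ms @ 68/5 + 436.364ms (4/5)
20. 7854.545ms @ 72/5 + 436.364ms (4/5)
21. 8290.909ms @ 76/5 + 436.364ms (4/5)

note 11 onset = 8b = 4363.636ms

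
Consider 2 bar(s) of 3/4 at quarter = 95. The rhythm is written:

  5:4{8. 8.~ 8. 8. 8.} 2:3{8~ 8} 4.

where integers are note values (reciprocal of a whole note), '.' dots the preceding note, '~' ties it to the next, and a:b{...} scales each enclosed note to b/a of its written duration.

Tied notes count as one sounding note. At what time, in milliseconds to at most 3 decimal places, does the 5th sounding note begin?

note 5 onset = 3b = 1894.737ms

1. 0.0ms @ 0 + 378.947ms (3/5)
2. 378.947ms @ 3/5 + 757.895ms (6/5)
3. 1136.842ms @ 9/5 + 378.947ms (3/5)
4. 1515.789ms @ 12/5 + 378.947ms (3/5)
5. 1894.737ms @ 3 + 947.368ms (3/2)
6. 2842.105ms @ 9/2 + 947.368ms (3/2)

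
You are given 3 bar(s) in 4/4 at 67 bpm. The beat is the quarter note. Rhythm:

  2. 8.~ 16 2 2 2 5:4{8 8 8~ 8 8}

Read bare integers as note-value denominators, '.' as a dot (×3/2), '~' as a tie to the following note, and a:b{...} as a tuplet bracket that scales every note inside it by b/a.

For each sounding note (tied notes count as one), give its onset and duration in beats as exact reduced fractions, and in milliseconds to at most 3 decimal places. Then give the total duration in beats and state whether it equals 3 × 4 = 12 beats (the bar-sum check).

1) 0.0ms=0b +2686.567ms=3b
2) 2686.567ms=3b +895.522ms=1b
3) 3582.09ms=4b +1791.045ms=2b
4) 5373.134ms=6b +1791.045ms=2b
5) 7164.179ms=8b +1791.045ms=2b
6) 8955.224ms=10b +358.209ms=2/5b
7) 9313.433ms=52/5b +358.209ms=2/5b
8) 9671.642ms=54/5b +716.418ms=4/5b
9) 10388.06ms=58/5b +358.209ms=2/5b
Σ=12b of 12 (67bpm 4/4) — PASS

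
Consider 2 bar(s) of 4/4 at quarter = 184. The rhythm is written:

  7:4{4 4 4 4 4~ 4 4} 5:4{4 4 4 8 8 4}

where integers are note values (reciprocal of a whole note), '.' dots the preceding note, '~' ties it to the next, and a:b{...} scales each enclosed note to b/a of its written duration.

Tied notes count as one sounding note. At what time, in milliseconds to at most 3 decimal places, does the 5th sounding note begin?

1. 0.0ms @ 0 + 186.335ms (4/7)
2. 186.335ms @ 4/7 + 186.335ms (4/7)
3. 372.671ms @ 8/7 + 186.335ms (4/7)
4. 559.006ms @ 12/7 + 186.335ms (4/7)
5. 745.342ms @ 16/7 + 372.671ms (8/7)
6. 1118.012ms @ 24/7 + 186.335ms (4/7)
7. 1304.348ms @ 4 + 260.87ms (4/5)
8. 1565.217ms @ 24/5 + 260.87ms (4/5)
9. 1826.087ms @ 28/5 + 260.87ms (4/5)
10. 2086.957ms @ 32/5 + 130.435ms (2/5)
11. 2217.391ms @ 34/5 + 130.435ms (2/5)
12. 2347.826ms @ 36/5 + 260.87ms (4/5)

note 5 onset = 16/7b = 745.342ms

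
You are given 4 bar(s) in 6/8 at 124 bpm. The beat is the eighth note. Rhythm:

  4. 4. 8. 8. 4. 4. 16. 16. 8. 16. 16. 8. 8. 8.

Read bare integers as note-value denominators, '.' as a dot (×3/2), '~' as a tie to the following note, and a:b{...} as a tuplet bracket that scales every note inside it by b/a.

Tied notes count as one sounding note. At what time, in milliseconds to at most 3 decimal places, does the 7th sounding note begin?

1. 0.0ms @ 0 + 1451.613ms (3)
2. 1451.613ms @ 3 + 1451.613ms (3)
3. 2903.226ms @ 6 + 725.806ms (3/2)
4. 3629.032ms @ 15/2 + 725.806ms (3/2)
5. 4354.839ms @ 9 + 1451.613ms (3)
6. 5806.452ms @ 12 + 1451.613ms (3)
7. 7258.065ms @ 15 + 362.903ms (3/4)
8. 7620.968ms @ 63/4 + 362.903ms (3/4)
9. 7983.871ms @ 33/2 + 725.806ms (3/2)
10. 8709.677ms @ 18 + 362.903ms (3/4)
11. 9072.581ms @ 75/4 + 362.903ms (3/4)
12. 9435.484ms @ 39/2 + 725.806ms (3/2)
13. 10161.29ms @ 21 + 725.806ms (3/2)
14. 10887.097ms @ 45/2 + 725.806ms (3/2)

note 7 onset = 15b = 7258.065ms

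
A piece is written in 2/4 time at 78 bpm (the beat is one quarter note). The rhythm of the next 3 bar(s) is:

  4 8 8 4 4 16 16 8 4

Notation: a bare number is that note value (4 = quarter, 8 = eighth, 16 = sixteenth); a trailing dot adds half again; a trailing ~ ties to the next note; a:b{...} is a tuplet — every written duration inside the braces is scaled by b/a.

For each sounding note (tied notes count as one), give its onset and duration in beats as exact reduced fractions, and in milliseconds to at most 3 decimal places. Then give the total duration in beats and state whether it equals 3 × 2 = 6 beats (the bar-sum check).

1) 0.0ms=0b +769.231ms=1b
2) 769.231ms=1b +384.615ms=1/2b
3) 1153.846ms=3/2b +384.615ms=1/2b
4) 1538.462ms=2b +769.231ms=1b
5) 2307.692ms=3b +769.231ms=1b
6) 3076.923ms=4b +192.308ms=1/4b
7) 3269.231ms=17/4b +192.308ms=1/4b
8) 3461.538ms=9/2b +384.615ms=1/2b
9) 3846.154ms=5b +769.231ms=1b
Σ=6b of 6 (78bpm 2/4) — PASS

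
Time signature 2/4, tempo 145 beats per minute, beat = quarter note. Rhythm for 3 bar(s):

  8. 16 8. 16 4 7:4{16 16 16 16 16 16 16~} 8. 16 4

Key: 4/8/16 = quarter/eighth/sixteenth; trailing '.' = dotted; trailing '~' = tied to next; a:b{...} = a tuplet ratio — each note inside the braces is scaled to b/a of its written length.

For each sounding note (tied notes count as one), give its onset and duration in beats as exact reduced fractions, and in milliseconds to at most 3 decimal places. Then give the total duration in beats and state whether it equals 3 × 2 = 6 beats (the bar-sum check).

1) 0.0ms=0b +310.345ms=3/4b
2) 310.345ms=3/4b +103.448ms=1/4b
3) 413.793ms=1b +310.345ms=3/4b
4) 724.138ms=7/4b +103.448ms=1/4b
5) 827.586ms=2b +413.793ms=1b
6) 1241.379ms=3b +59.113ms=1/7b
7) 1300.493ms=22/7b +59.113ms=1/7b
8) 1359.606ms=23/7b +59.113ms=1/7b
9) 1418.719ms=24/7b +59.113ms=1/7b
10) 1477.833ms=25/7b +59.113ms=1/7b
11) 1536.946ms=26/7b +59.113ms=1/7b
12) 1596.059ms=27/7b +369.458ms=25/28b
13) 1965.517ms=19/4b +103.448ms=1/4b
14) 2068.966ms=5b +413.793ms=1b
Σ=6b of 6 (145bpm 2/4) — PASS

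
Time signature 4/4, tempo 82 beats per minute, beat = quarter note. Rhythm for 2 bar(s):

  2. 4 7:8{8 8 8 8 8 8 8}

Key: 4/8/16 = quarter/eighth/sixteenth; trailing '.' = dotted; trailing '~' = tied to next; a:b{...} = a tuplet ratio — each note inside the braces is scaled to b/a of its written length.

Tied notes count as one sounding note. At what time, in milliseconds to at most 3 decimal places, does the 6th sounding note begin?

1. 0.0ms @ 0 + 2195.122ms (3)
2. 2195.122ms @ 3 + 731.707ms (1)
3. 2926.829ms @ 4 + 418.118ms (4/7)
4. 3344.948ms @ 32/7 + 418.118ms (4/7)
5. 3763.066ms @ 36/7 + 418.118ms (4/7)
6. 4181.185ms @ 40/7 + 418.118ms (4/7)
7. 4599.303ms @ 44/7 + 418.118ms (4/7)
8. 5017.422ms @ 48/7 + 418.118ms (4/7)
9. 5435.54ms @ 52/7 + 418.118ms (4/7)

note 6 onset = 40/7b = 4181.185ms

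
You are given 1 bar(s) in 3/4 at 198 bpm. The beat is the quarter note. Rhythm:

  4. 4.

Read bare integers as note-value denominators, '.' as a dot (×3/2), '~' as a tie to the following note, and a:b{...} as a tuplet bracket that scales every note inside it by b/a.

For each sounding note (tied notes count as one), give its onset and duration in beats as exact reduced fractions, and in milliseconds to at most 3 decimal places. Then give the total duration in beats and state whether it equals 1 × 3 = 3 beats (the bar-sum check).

1) 0.0ms=0b +454.545ms=3/2b
2) 454.545ms=3/2b +454.545ms=3/2b
Σ=3b of 3 (198bpm 3/4) — PASS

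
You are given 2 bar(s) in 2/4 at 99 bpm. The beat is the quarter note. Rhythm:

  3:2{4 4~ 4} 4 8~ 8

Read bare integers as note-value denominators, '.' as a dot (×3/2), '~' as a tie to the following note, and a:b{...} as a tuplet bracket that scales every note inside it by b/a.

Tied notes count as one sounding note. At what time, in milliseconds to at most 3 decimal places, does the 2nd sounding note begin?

note 2 onset = 2/3b = 404.04ms

1. 0.0ms @ 0 + 404.04ms (2/3)
2. 404.04ms @ 2/3 + 808.081ms (4/3)
3. 1212.121ms @ 2 + 606.061ms (1)
4. 1818.182ms @ 3 + 606.061ms (1)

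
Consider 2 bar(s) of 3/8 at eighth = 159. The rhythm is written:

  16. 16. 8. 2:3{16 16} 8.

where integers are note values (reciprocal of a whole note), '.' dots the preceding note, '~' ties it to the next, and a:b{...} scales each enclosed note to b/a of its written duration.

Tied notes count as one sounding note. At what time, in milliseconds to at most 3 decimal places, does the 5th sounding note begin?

1. 0.0ms @ 0 + 283.019ms (3/4)
2. 283.019ms @ 3/4 + 283.019ms (3/4)
3. 566.038ms @ 3/2 + 566.038ms (3/2)
4. 1132.075ms @ 3 + 283.019ms (3/4)
5. 1415.094ms @ 15/4 + 283.019ms (3/4)
6. 1698.113ms @ 9/2 + 566.038ms (3/2)

note 5 onset = 15/4b = 1415.094ms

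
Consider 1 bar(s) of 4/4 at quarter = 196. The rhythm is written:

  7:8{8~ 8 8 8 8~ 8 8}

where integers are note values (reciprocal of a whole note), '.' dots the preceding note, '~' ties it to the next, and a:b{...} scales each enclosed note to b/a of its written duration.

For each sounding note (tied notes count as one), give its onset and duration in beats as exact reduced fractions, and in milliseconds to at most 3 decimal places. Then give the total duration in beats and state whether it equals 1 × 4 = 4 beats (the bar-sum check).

1) 0.0ms=0b +349.854ms=8/7b
2) 349.854ms=8/7b +174.927ms=4/7b
3) 524.781ms=12/7b +174.927ms=4/7b
4) 699.708ms=16/7b +349.854ms=8/7b
5) 1049.563ms=24/7b +174.927ms=4/7b
Σ=4b of 4 (196bpm 4/4) — PASS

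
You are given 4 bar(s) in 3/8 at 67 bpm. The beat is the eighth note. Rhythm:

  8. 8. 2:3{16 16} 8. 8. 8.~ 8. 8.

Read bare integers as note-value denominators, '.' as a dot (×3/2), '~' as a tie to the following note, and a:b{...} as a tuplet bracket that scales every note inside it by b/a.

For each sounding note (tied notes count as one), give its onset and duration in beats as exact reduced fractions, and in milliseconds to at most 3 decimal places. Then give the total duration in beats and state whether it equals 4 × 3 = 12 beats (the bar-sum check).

1) 0.0ms=0b +1343.284ms=3/2b
2) 1343.284ms=3/2b +1343.284ms=3/2b
3) 2686.567ms=3b +671.642ms=3/4b
4) 3358.209ms=15/4b +671.642ms=3/4b
5) 4029.851ms=9/2b +1343.284ms=3/2b
6) 5373.134ms=6b +1343.284ms=3/2b
7) 6716.418ms=15/2b +2686.567ms=3b
8) 9402.985ms=21/2b +1343.284ms=3/2b
Σ=12b of 12 (67bpm 3/8) — PASS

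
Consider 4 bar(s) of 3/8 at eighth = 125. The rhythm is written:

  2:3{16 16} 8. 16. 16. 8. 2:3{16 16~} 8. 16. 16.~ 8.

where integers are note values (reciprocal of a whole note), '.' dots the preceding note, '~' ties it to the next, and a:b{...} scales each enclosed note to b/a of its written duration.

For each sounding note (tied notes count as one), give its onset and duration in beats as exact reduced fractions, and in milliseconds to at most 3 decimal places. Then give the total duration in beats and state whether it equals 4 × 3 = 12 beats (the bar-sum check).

1) 0.0ms=0b +360.0ms=3/4b
2) 360.0ms=3/4b +360.0ms=3/4b
3) 720.0ms=3/2b +720.0ms=3/2b
4) 1440.0ms=3b +360.0ms=3/4b
5) 1800.0ms=15/4b +360.0ms=3/4b
6) 2160.0ms=9/2b +720.0ms=3/2b
7) 2880.0ms=6b +360.0ms=3/4b
8) 3240.0ms=27/4b +1080.0ms=9/4b
9) 4320.0ms=9b +360.0ms=3/4b
10) 4680.0ms=39/4b +1080.0ms=9/4b
Σ=12b of 12 (125bpm 3/8) — PASS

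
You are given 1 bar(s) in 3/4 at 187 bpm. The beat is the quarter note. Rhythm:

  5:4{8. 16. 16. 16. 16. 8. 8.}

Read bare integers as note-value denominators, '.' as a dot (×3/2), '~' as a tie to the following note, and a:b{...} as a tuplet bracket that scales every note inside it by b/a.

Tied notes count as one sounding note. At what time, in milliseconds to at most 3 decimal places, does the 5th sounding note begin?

1. 0.0ms @ 0 + 192.513ms (3/5)
2. 192.513ms @ 3/5 + 96.257ms (3/10)
3. 288.77ms @ 9/10 + 96.257ms (3/10)
4. 385.027ms @ 6/5 + 96.257ms (3/10)
5. 481.283ms @ 3/2 + 96.257ms (3/10)
6. 577.54ms @ 9/5 + 192.513ms (3/5)
7. 770.053ms @ 12/5 + 192.513ms (3/5)

note 5 onset = 3/2b = 481.283ms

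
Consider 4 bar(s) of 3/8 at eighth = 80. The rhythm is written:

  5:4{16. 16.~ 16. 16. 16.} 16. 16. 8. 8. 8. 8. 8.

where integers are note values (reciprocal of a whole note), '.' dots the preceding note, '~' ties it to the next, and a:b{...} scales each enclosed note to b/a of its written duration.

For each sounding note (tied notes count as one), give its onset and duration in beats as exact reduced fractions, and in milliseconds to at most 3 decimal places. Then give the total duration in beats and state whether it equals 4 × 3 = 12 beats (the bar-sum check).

1) 0.0ms=0b +450.0ms=3/5b
2) 450.0ms=3/5b +900.0ms=6/5b
3) 1350.0ms=9/5b +450.0ms=3/5b
4) 1800.0ms=12/5b +450.0ms=3/5b
5) 2250.0ms=3b +562.5ms=3/4b
6) 2812.5ms=15/4b +562.5ms=3/4b
7) 3375.0ms=9/2b +1125.0ms=3/2b
8) 4500.0ms=6b +1125.0ms=3/2b
9) 5625.0ms=15/2b +1125.0ms=3/2b
10) 6750.0ms=9b +1125.0ms=3/2b
11) 7875.0ms=21/2b +1125.0ms=3/2b
Σ=12b of 12 (80bpm 3/8) — PASS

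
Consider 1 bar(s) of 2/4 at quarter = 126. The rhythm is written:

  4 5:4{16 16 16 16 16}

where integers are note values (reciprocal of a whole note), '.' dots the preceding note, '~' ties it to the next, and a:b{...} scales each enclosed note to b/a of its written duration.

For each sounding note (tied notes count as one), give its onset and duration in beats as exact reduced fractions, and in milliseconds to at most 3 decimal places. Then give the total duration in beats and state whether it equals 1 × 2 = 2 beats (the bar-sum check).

1) 0.0ms=0b +476.19ms=1b
2) 476.19ms=1b +95.238ms=1/5b
3) 571.429ms=6/5b +95.238ms=1/5b
4) 666.667ms=7/5b +95.238ms=1/5b
5) 761.905ms=8/5b +95.238ms=1/5b
6) 857.143ms=9/5b +95.238ms=1/5b
Σ=2b of 2 (126bpm 2/4) — PASS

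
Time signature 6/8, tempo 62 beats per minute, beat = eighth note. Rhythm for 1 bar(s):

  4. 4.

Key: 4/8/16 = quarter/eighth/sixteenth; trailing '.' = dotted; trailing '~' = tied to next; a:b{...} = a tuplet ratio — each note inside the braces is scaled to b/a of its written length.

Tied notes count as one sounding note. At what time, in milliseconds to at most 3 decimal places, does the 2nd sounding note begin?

note 2 onset = 3b = 2903.226ms

1. 0.0ms @ 0 + 2903.226ms (3)
2. 2903.226ms @ 3 + 2903.226ms (3)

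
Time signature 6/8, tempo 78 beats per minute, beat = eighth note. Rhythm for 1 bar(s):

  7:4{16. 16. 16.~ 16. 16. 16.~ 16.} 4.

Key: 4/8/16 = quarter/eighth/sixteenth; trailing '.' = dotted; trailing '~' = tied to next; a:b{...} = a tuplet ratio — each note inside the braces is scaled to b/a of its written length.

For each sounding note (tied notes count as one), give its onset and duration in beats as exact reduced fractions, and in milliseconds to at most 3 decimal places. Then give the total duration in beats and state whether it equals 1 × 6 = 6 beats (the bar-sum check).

1) 0.0ms=0b +329.67ms=3/7b
2) 329.67ms=3/7b +329.67ms=3/7b
3) 659.341ms=6/7b +659.341ms=6/7b
4) 1318.681ms=12/7b +329.67ms=3/7b
5) 1648.352ms=15/7b +659.341ms=6/7b
6) 2307.692ms=3b +2307.692ms=3b
Σ=6b of 6 (78bpm 6/8) — PASS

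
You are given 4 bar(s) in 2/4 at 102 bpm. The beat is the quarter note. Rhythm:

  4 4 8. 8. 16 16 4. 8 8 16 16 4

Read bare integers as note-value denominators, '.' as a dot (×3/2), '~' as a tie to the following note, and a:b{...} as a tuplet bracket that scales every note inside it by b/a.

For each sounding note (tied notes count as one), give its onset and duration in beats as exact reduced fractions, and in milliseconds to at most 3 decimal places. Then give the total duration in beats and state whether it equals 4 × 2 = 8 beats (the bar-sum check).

1) 0.0ms=0b +588.235ms=1b
2) 588.235ms=1b +588.235ms=1b
3) 1176.471ms=2b +441.176ms=3/4b
4) 1617.647ms=11/4b +441.176ms=3/4b
5) 2058.824ms=7/2b +147.059ms=1/4b
6) 2205.882ms=15/4b +147.059ms=1/4b
7) 2352.941ms=4b +882.353ms=3/2b
8) 3235.294ms=11/2b +294.118ms=1/2b
9) 3529.412ms=6b +294.118ms=1/2b
10) 3823.529ms=13/2b +147.059ms=1/4b
11) 3970.588ms=27/4b +147.059ms=1/4b
12) 4117.647ms=7b +588.235ms=1b
Σ=8b of 8 (102bpm 2/4) — PASS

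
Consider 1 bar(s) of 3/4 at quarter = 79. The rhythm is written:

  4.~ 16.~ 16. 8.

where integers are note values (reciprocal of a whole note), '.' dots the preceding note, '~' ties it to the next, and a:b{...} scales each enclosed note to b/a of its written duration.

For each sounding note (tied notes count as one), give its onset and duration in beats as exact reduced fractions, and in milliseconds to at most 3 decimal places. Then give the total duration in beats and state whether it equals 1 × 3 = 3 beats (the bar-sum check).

1) 0.0ms=0b +1708.861ms=9/4b
2) 1708.861ms=9/4b +569.62ms=3/4b
Σ=3b of 3 (79bpm 3/4) — PASS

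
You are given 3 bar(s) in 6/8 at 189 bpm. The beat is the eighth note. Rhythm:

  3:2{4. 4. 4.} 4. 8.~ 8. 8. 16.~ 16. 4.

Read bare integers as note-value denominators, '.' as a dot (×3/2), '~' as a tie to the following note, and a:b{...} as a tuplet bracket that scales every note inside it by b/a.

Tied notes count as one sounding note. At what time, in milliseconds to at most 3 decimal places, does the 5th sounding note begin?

1. 0.0ms @ 0 + 634.921ms (2)
2. 634.921ms @ 2 + 634.921ms (2)
3. 1269.841ms @ 4 + 634.921ms (2)
4. 1904.762ms @ 6 + 952.381ms (3)
5. 2857.143ms @ 9 + 952.381ms (3)
6. 3809.524ms @ 12 + 476.19ms (3/2)
7. 4285.714ms @ 27/2 + 476.19ms (3/2)
8. 4761.905ms @ 15 + 952.381ms (3)

note 5 onset = 9b = 2857.143ms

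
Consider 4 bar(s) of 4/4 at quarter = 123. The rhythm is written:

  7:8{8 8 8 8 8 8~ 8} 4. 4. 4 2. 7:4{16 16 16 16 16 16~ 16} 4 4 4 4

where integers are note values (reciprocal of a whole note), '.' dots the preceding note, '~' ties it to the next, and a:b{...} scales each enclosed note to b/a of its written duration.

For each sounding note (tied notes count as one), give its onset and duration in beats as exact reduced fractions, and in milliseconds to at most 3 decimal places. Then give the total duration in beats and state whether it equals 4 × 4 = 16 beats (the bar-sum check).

1) 0.0ms=0b +278.746ms=4/7b
2) 278.746ms=4/7b +278.746ms=4/7b
3) 557.491ms=8/7b +278.746ms=4/7b
4) 836.237ms=12/7b +278.746ms=4/7b
5) 1114.983ms=16/7b +278.746ms=4/7b
6) 1393.728ms=20/7b +557.491ms=8/7b
7) 1951.22ms=4b +731.707ms=3/2b
8) 2682.927ms=11/2b +731.707ms=3/2b
9) 3414.634ms=7b +487.805ms=1b
10) 3902.439ms=8b +1463.415ms=3b
11) 5365.854ms=11b +69.686ms=1/7b
12) 5435.54ms=78/7b +69.686ms=1/7b
13) 5505.226ms=79/7b +69.686ms=1/7b
14) 5574.913ms=80/7b +69.686ms=1/7b
15) 5644.599ms=81/7b +69.686ms=1/7b
16) 5714.286ms=82/7b +139.373ms=2/7b
17) 5853.659ms=12b +487.805ms=1b
18) 6341.463ms=13b +487.805ms=1b
19) 6829.268ms=14b +487.805ms=1b
20) 7317.073ms=15b +487.805ms=1b
Σ=16b of 16 (123bpm 4/4) — PASS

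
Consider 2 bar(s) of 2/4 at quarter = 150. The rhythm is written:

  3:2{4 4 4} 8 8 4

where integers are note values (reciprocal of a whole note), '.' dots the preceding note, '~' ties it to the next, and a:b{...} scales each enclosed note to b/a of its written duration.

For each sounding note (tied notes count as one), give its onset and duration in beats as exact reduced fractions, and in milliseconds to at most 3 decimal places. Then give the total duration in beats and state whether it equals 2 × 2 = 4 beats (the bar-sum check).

1) 0.0ms=0b +266.667ms=2/3b
2) 266.667ms=2/3b +266.667ms=2/3b
3) 533.333ms=4/3b +266.667ms=2/3b
4) 800.0ms=2b +200.0ms=1/2b
5) 1000.0ms=5/2b +200.0ms=1/2b
6) 1200.0ms=3b +400.0ms=1b
Σ=4b of 4 (150bpm 2/4) — PASS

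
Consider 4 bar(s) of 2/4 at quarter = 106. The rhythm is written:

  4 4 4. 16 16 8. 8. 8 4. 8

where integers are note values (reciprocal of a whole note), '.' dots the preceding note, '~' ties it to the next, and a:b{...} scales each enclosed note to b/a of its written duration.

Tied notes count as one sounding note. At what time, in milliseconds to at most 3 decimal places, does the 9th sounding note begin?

note 9 onset = 6b = 3396.226ms

1. 0.0ms @ 0 + 566.038ms (1)
2. 566.038ms @ 1 + 566.038ms (1)
3. 1132.075ms @ 2 + 849.057ms (3/2)
4. 1981.132ms @ 7/2 + 141.509ms (1/4)
5. 2122.642ms @ 15/4 + 141.509ms (1/4)
6. 2264.151ms @ 4 + 424.528ms (3/4)
7. 2688.679ms @ 19/4 + 424.528ms (3/4)
8. 3113.208ms @ 11/2 + 283.019ms (1/2)
9. 3396.226ms @ 6 + 849.057ms (3/2)
10. 4245.283ms @ 15/2 + 283.019ms (1/2)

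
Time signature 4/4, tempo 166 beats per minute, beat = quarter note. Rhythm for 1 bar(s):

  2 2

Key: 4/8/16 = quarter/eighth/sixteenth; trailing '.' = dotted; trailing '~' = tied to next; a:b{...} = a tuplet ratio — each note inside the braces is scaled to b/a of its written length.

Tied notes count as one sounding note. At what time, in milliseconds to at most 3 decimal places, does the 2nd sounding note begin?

1. 0.0ms @ 0 + 722.892ms (2)
2. 722.892ms @ 2 + 722.892ms (2)

note 2 onset = 2b = 722.892ms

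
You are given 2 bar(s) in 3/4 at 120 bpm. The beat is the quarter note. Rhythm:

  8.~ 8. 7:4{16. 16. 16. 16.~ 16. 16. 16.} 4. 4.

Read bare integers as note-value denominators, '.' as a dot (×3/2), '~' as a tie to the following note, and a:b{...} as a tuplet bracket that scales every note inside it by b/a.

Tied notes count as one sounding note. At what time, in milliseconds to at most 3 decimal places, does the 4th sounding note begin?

note 4 onset = 27/14b = 964.286ms

1. 0.0ms @ 0 + 750.0ms (3/2)
2. 750.0ms @ 3/2 + 107.143ms (3/14)
3. 857.143ms @ 12/7 + 107.143ms (3/14)
4. 964.286ms @ 27/14 + 107.143ms (3/14)
5. 1071.429ms @ 15/7 + 214.286ms (3/7)
6. 1285.714ms @ 18/7 + 107.143ms (3/14)
7. 1392.857ms @ 39/14 + 107.143ms (3/14)
8. 1500.0ms @ 3 + 750.0ms (3/2)
9. 2250.0ms @ 9/2 + 750.0ms (3/2)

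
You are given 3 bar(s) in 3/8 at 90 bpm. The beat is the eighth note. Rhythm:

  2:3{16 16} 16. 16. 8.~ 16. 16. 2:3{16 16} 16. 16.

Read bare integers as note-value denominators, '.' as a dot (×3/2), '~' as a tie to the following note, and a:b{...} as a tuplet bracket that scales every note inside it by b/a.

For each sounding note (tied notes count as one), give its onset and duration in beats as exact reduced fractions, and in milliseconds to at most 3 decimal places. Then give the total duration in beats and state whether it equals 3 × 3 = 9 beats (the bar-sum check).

1) 0.0ms=0b +500.0ms=3/4b
2) 500.0ms=3/4b +500.0ms=3/4b
3) 1000.0ms=3/2b +500.0ms=3/4b
4) 1500.0ms=9/4b +500.0ms=3/4b
5) 2000.0ms=3b +1500.0ms=9/4b
6) 3500.0ms=21/4b +500.0ms=3/4b
7) 4000.0ms=6b +500.0ms=3/4b
8) 4500.0ms=27/4b +500.0ms=3/4b
9) 5000.0ms=15/2b +500.0ms=3/4b
10) 5500.0ms=33/4b +500.0ms=3/4b
Σ=9b of 9 (90bpm 3/8) — PASS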